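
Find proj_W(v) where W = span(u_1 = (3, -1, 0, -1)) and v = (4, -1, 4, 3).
proj_W(v) = (30/11, -10/11, 0, -10/11)

Set up U = [u_1 | ... | u_1] ∈ R^(4×1). The projector onto W = col(U) is P = U (U^T U)^(-1) U^T.
Compute U^T U =
  [11],
and U^T v = (10).
Solve U^T U · c = U^T v for the coefficients: c = (10/11). The projection is proj_W(v) = U c.
Check: (v - proj_W(v)) · u_1 = 0  (should be 0).
Result: proj_W(v) = (30/11, -10/11, 0, -10/11).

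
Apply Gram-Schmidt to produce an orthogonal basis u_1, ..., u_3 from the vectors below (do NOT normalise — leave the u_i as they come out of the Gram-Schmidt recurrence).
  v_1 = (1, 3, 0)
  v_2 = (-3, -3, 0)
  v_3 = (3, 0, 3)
Orthogonal basis:
  u_1 = (1, 3, 0)
  u_2 = (-9/5, 3/5, 0)
  u_3 = (0, 0, 3)

Apply the Gram-Schmidt recurrence
  u_1 = v_1
  u_i = v_i − Σ_{j<i} ((v_i · u_j) / (u_j · u_j)) · u_j.

Step by step this gives:
  u_1 = (1, 3, 0)
  u_2 = (-9/5, 3/5, 0)
  u_3 = (0, 0, 3)

Orthogonality check:
  u_2 · u_1 = 0 (should be 0)
  u_3 · u_1 = 0 (should be 0)
  u_3 · u_2 = 0 (should be 0)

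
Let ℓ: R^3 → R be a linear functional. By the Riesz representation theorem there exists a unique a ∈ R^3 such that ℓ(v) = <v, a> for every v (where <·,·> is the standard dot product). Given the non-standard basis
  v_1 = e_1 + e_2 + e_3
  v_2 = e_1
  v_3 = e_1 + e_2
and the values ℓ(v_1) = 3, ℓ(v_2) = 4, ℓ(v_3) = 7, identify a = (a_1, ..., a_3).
a = (4, 3, -4)

Write a = (a_1, ..., a_3) in the standard basis. For each basis vector v_i, ℓ(v_i) = <v_i, a> is a linear equation in the a_j's. Collect the n equations into a matrix system V a = ℓ, where row i of V is v_i (expressed in the standard basis). Since V is invertible (lower-triangular with 1s on the diagonal, up to permutation), solve by back-substitution:
  V =
[[1, 1, 1],
 [1, 0, 0],
 [1, 1, 0]]
  V a = (3, 4, 7)
Solving gives a = (4, 3, -4).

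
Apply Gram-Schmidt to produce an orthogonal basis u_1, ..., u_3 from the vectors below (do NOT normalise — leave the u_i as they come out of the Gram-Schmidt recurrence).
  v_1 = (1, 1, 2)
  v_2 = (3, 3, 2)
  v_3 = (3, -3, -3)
Orthogonal basis:
  u_1 = (1, 1, 2)
  u_2 = (4/3, 4/3, -4/3)
  u_3 = (3, -3, 0)

Apply the Gram-Schmidt recurrence
  u_1 = v_1
  u_i = v_i − Σ_{j<i} ((v_i · u_j) / (u_j · u_j)) · u_j.

Step by step this gives:
  u_1 = (1, 1, 2)
  u_2 = (4/3, 4/3, -4/3)
  u_3 = (3, -3, 0)

Orthogonality check:
  u_2 · u_1 = 0 (should be 0)
  u_3 · u_1 = 0 (should be 0)
  u_3 · u_2 = 0 (should be 0)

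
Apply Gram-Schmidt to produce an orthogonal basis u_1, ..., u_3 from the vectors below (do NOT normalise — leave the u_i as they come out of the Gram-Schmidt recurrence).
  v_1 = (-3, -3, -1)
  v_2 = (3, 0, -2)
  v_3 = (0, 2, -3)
Orthogonal basis:
  u_1 = (-3, -3, -1)
  u_2 = (36/19, -21/19, -45/19)
  u_3 = (-15/11, 45/22, -45/22)

Apply the Gram-Schmidt recurrence
  u_1 = v_1
  u_i = v_i − Σ_{j<i} ((v_i · u_j) / (u_j · u_j)) · u_j.

Step by step this gives:
  u_1 = (-3, -3, -1)
  u_2 = (36/19, -21/19, -45/19)
  u_3 = (-15/11, 45/22, -45/22)

Orthogonality check:
  u_2 · u_1 = 0 (should be 0)
  u_3 · u_1 = 0 (should be 0)
  u_3 · u_2 = 0 (should be 0)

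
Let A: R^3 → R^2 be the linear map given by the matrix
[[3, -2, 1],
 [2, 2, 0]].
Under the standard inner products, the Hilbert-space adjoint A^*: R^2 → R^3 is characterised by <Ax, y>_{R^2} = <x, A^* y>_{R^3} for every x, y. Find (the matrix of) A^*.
A^* = A^T =
[[3, 2],
 [-2, 2],
 [1, 0]]

For real matrices with standard dot products, the defining identity <Ax, y> = <x, A^* y> gives (Ax)^T y = x^T (A^*) y, i.e. x^T A^T y = x^T (A^*) y. Since this holds for all x, y, we must have A^* = A^T. Therefore
A^* =
[[3, 2],
 [-2, 2],
 [1, 0]].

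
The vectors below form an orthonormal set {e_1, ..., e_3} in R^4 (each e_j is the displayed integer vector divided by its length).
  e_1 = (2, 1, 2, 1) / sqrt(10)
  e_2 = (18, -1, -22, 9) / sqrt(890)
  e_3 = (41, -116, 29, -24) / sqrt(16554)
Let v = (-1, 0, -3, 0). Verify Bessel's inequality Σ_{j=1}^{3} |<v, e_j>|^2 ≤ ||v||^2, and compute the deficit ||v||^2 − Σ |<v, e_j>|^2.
Σ |<v, e_j>|^2 = 928/93; ||v||^2 = 10; deficit = 2/93

Write each e_j = u_j / sqrt(<u_j, u_j>) where u_j is the displayed integer vector. Then <v, e_j> = <v, u_j> / sqrt(<u_j, u_j>), so |<v, e_j>|^2 = <v, u_j>^2 / <u_j, u_j>.
Coefficients: <v, e_1> = -8/sqrt(10), <v, e_2> = 48/sqrt(890), <v, e_3> = -128/sqrt(16554).
Square and sum: Σ |<v, e_j>|^2 = 928/93.
Compute ||v||^2 = v·v = 10.
Deficit = 10 − 928/93 = 2/93 ≥ 0, confirming Bessel's inequality. (The deficit equals ||v − Σ <v,e_j> e_j||^2, the squared distance from v to span{e_j}.)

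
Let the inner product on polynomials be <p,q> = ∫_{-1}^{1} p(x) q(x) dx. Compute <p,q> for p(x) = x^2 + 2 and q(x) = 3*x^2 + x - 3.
<p,q> = -44/5

Expand the product: p(x)·q(x) = 3*x^4 + x^3 + 3*x^2 + 2*x - 6.
∫_{-1}^{1} of each monomial x^k gives [2/(k+1) if k even, 0 if k odd]. Integrating term-by-term (or equivalently evaluating the antiderivative F(x) = 3*x^5/5 + x^4/4 + x^3 + x^2 - 6*x at the endpoints):
  F(1) − F(−1) = -63/20 − (113/20) = -44/5.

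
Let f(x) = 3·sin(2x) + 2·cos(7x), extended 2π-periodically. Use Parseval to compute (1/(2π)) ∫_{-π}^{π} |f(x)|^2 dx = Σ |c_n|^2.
Σ |c_n|^2 = 13/2

Expand |f|^2 and use orthogonality of {sin(nx), cos(mx)} on [-π, π]:
  ∫_{-π}^{π} sin(nx)^2 dx = π, ∫ cos(mx)^2 dx = π, and cross terms integrate to 0.
So ∫_{-π}^{π} f(x)^2 dx = 3^2 · π + 2^2 · π = (9 + 4)π.
Divide by 2π: (9 + 4)/2 = 13/2.
By Parseval, this equals Σ |c_n|^2.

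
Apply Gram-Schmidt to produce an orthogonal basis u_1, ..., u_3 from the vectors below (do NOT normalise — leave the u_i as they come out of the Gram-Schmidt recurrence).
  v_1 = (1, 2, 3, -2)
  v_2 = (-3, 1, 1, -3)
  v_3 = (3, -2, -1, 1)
Orthogonal basis:
  u_1 = (1, 2, 3, -2)
  u_2 = (-31/9, 1/9, -1/3, -19/9)
  u_3 = (3/4, -5/4, -1/4, -5/4)

Apply the Gram-Schmidt recurrence
  u_1 = v_1
  u_i = v_i − Σ_{j<i} ((v_i · u_j) / (u_j · u_j)) · u_j.

Step by step this gives:
  u_1 = (1, 2, 3, -2)
  u_2 = (-31/9, 1/9, -1/3, -19/9)
  u_3 = (3/4, -5/4, -1/4, -5/4)

Orthogonality check:
  u_2 · u_1 = 0 (should be 0)
  u_3 · u_1 = 0 (should be 0)
  u_3 · u_2 = 0 (should be 0)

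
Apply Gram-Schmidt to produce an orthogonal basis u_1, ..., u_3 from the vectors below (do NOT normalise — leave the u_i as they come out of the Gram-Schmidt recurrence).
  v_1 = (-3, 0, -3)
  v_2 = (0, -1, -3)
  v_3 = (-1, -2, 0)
Orthogonal basis:
  u_1 = (-3, 0, -3)
  u_2 = (3/2, -1, -3/2)
  u_3 = (-7/11, -21/11, 7/11)

Apply the Gram-Schmidt recurrence
  u_1 = v_1
  u_i = v_i − Σ_{j<i} ((v_i · u_j) / (u_j · u_j)) · u_j.

Step by step this gives:
  u_1 = (-3, 0, -3)
  u_2 = (3/2, -1, -3/2)
  u_3 = (-7/11, -21/11, 7/11)

Orthogonality check:
  u_2 · u_1 = 0 (should be 0)
  u_3 · u_1 = 0 (should be 0)
  u_3 · u_2 = 0 (should be 0)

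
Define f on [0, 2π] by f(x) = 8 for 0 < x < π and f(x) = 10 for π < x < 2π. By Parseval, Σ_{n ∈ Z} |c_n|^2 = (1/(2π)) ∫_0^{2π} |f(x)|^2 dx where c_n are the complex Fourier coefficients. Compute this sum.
Σ |c_n|^2 = 82

Parseval equates the L^2 energy of f (normalised by 1/(2π)) with the ℓ^2 sum of its Fourier coefficients: (1/(2π)) ∫_0^{2π} |f|^2 = Σ |c_n|^2.
Compute the left side: (1/(2π)) [∫_0^π 8^2 dx + ∫_π^{2π} 10^2 dx] = (1/(2π)) · (64π + 100π) = (64 + 100)/2 = 82.
So Σ_{n ∈ Z} |c_n|^2 = 82.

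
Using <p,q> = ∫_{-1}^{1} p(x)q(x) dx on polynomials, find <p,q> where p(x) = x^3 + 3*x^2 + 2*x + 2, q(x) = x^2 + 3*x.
<p,q> = 116/15

Expand the product: p(x)·q(x) = x^5 + 6*x^4 + 11*x^3 + 8*x^2 + 6*x.
∫_{-1}^{1} of each monomial x^k gives [2/(k+1) if k even, 0 if k odd]. Integrating term-by-term (or equivalently evaluating the antiderivative F(x) = x^6/6 + 6*x^5/5 + 11*x^4/4 + 8*x^3/3 + 3*x^2 at the endpoints):
  F(1) − F(−1) = 587/60 − (41/20) = 116/15.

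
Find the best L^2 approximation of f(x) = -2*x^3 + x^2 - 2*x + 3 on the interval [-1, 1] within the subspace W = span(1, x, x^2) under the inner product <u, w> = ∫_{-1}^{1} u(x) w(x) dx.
g(x) = x^2 - 16*x/5 + 3

The best approximation g ∈ W is the orthogonal projection of f onto W. Writing g = a_0 + a_1 x + a_2 x^2, the coefficients solve the normal equations G · a = b where
  G_{ij} = <φ_i, φ_j> and b_i = <f, φ_i>, with φ_0 = 1, φ_1 = x, φ_2 = x^2.
G =
  [2, 0, 2/3]
  [0, 2/3, 0]
  [2/3, 0, 2/5],
b = (20/3, -32/15, 12/5).
Solving gives a_0 = 3, a_1 = -16/5, a_2 = 1, so
  g(x) = x^2 - 16*x/5 + 3.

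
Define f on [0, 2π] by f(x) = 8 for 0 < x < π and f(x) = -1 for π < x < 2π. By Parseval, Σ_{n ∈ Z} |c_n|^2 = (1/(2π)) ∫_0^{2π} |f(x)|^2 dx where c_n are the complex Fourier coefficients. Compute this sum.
Σ |c_n|^2 = 65/2

Parseval equates the L^2 energy of f (normalised by 1/(2π)) with the ℓ^2 sum of its Fourier coefficients: (1/(2π)) ∫_0^{2π} |f|^2 = Σ |c_n|^2.
Compute the left side: (1/(2π)) [∫_0^π 8^2 dx + ∫_π^{2π} (-1)^2 dx] = (1/(2π)) · (64π + 1π) = (64 + 1)/2 = 65/2.
So Σ_{n ∈ Z} |c_n|^2 = 65/2.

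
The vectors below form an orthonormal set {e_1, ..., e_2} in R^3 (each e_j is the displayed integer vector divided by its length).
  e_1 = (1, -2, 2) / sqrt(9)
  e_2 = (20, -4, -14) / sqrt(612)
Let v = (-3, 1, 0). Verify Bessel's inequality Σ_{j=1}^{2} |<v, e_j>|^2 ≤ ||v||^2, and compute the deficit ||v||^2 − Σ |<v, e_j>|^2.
Σ |<v, e_j>|^2 = 161/17; ||v||^2 = 10; deficit = 9/17

Write each e_j = u_j / sqrt(<u_j, u_j>) where u_j is the displayed integer vector. Then <v, e_j> = <v, u_j> / sqrt(<u_j, u_j>), so |<v, e_j>|^2 = <v, u_j>^2 / <u_j, u_j>.
Coefficients: <v, e_1> = -5/sqrt(9), <v, e_2> = -64/sqrt(612).
Square and sum: Σ |<v, e_j>|^2 = 161/17.
Compute ||v||^2 = v·v = 10.
Deficit = 10 − 161/17 = 9/17 ≥ 0, confirming Bessel's inequality. (The deficit equals ||v − Σ <v,e_j> e_j||^2, the squared distance from v to span{e_j}.)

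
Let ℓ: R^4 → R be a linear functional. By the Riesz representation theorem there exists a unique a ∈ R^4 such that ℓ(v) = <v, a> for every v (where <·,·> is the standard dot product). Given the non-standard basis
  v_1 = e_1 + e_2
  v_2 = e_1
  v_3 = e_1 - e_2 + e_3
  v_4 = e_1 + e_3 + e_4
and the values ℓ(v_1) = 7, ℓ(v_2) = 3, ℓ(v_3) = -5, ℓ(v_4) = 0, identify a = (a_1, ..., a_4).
a = (3, 4, -4, 1)

Write a = (a_1, ..., a_4) in the standard basis. For each basis vector v_i, ℓ(v_i) = <v_i, a> is a linear equation in the a_j's. Collect the n equations into a matrix system V a = ℓ, where row i of V is v_i (expressed in the standard basis). Since V is invertible (lower-triangular with 1s on the diagonal, up to permutation), solve by back-substitution:
  V =
[[1, 1, 0, 0],
 [1, 0, 0, 0],
 [1, -1, 1, 0],
 [1, 0, 1, 1]]
  V a = (7, 3, -5, 0)
Solving gives a = (3, 4, -4, 1).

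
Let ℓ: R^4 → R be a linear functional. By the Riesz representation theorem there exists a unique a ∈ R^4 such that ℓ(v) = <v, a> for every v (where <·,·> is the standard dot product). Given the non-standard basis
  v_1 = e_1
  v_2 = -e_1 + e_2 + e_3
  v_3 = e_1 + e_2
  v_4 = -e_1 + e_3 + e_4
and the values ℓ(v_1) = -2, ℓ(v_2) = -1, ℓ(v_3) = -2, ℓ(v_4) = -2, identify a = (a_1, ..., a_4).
a = (-2, 0, -3, -1)

Write a = (a_1, ..., a_4) in the standard basis. For each basis vector v_i, ℓ(v_i) = <v_i, a> is a linear equation in the a_j's. Collect the n equations into a matrix system V a = ℓ, where row i of V is v_i (expressed in the standard basis). Since V is invertible (lower-triangular with 1s on the diagonal, up to permutation), solve by back-substitution:
  V =
[[1, 0, 0, 0],
 [-1, 1, 1, 0],
 [1, 1, 0, 0],
 [-1, 0, 1, 1]]
  V a = (-2, -1, -2, -2)
Solving gives a = (-2, 0, -3, -1).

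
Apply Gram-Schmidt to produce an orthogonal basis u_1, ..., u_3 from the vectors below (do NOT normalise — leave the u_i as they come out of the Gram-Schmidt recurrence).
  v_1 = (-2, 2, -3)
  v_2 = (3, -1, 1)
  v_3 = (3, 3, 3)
Orthogonal basis:
  u_1 = (-2, 2, -3)
  u_2 = (29/17, 5/17, -16/17)
  u_3 = (6/11, 42/11, 24/11)

Apply the Gram-Schmidt recurrence
  u_1 = v_1
  u_i = v_i − Σ_{j<i} ((v_i · u_j) / (u_j · u_j)) · u_j.

Step by step this gives:
  u_1 = (-2, 2, -3)
  u_2 = (29/17, 5/17, -16/17)
  u_3 = (6/11, 42/11, 24/11)

Orthogonality check:
  u_2 · u_1 = 0 (should be 0)
  u_3 · u_1 = 0 (should be 0)
  u_3 · u_2 = 0 (should be 0)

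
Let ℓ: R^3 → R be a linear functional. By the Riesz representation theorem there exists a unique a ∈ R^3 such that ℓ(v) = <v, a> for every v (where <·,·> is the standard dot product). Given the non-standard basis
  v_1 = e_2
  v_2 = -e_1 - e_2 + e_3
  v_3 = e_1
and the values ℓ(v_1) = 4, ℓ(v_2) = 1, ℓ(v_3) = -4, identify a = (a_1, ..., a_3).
a = (-4, 4, 1)

Write a = (a_1, ..., a_3) in the standard basis. For each basis vector v_i, ℓ(v_i) = <v_i, a> is a linear equation in the a_j's. Collect the n equations into a matrix system V a = ℓ, where row i of V is v_i (expressed in the standard basis). Since V is invertible (lower-triangular with 1s on the diagonal, up to permutation), solve by back-substitution:
  V =
[[0, 1, 0],
 [-1, -1, 1],
 [1, 0, 0]]
  V a = (4, 1, -4)
Solving gives a = (-4, 4, 1).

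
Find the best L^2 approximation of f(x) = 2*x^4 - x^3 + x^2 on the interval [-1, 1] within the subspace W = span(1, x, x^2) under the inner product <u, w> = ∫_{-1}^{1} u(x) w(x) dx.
g(x) = 19*x^2/7 - 3*x/5 - 6/35

The best approximation g ∈ W is the orthogonal projection of f onto W. Writing g = a_0 + a_1 x + a_2 x^2, the coefficients solve the normal equations G · a = b where
  G_{ij} = <φ_i, φ_j> and b_i = <f, φ_i>, with φ_0 = 1, φ_1 = x, φ_2 = x^2.
G =
  [2, 0, 2/3]
  [0, 2/3, 0]
  [2/3, 0, 2/5],
b = (22/15, -2/5, 34/35).
Solving gives a_0 = -6/35, a_1 = -3/5, a_2 = 19/7, so
  g(x) = 19*x^2/7 - 3*x/5 - 6/35.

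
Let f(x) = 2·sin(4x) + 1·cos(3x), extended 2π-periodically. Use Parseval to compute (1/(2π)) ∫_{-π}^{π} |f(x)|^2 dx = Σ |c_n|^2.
Σ |c_n|^2 = 5/2

Expand |f|^2 and use orthogonality of {sin(nx), cos(mx)} on [-π, π]:
  ∫_{-π}^{π} sin(nx)^2 dx = π, ∫ cos(mx)^2 dx = π, and cross terms integrate to 0.
So ∫_{-π}^{π} f(x)^2 dx = 2^2 · π + 1^2 · π = (4 + 1)π.
Divide by 2π: (4 + 1)/2 = 5/2.
By Parseval, this equals Σ |c_n|^2.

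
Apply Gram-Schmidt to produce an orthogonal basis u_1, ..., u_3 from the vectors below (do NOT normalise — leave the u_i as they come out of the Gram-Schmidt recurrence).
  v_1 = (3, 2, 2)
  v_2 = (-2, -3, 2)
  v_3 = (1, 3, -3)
Orthogonal basis:
  u_1 = (3, 2, 2)
  u_2 = (-10/17, -35/17, 50/17)
  u_3 = (-2/9, 2/9, 1/9)

Apply the Gram-Schmidt recurrence
  u_1 = v_1
  u_i = v_i − Σ_{j<i} ((v_i · u_j) / (u_j · u_j)) · u_j.

Step by step this gives:
  u_1 = (3, 2, 2)
  u_2 = (-10/17, -35/17, 50/17)
  u_3 = (-2/9, 2/9, 1/9)

Orthogonality check:
  u_2 · u_1 = 0 (should be 0)
  u_3 · u_1 = 0 (should be 0)
  u_3 · u_2 = 0 (should be 0)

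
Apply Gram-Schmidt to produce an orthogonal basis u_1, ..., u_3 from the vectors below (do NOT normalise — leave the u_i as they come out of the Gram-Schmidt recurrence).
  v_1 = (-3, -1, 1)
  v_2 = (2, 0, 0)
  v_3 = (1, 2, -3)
Orthogonal basis:
  u_1 = (-3, -1, 1)
  u_2 = (4/11, -6/11, 6/11)
  u_3 = (0, -1/2, -1/2)

Apply the Gram-Schmidt recurrence
  u_1 = v_1
  u_i = v_i − Σ_{j<i} ((v_i · u_j) / (u_j · u_j)) · u_j.

Step by step this gives:
  u_1 = (-3, -1, 1)
  u_2 = (4/11, -6/11, 6/11)
  u_3 = (0, -1/2, -1/2)

Orthogonality check:
  u_2 · u_1 = 0 (should be 0)
  u_3 · u_1 = 0 (should be 0)
  u_3 · u_2 = 0 (should be 0)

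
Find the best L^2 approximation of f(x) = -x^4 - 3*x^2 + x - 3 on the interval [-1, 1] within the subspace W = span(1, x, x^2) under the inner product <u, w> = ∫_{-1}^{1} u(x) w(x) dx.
g(x) = -27*x^2/7 + x - 102/35

The best approximation g ∈ W is the orthogonal projection of f onto W. Writing g = a_0 + a_1 x + a_2 x^2, the coefficients solve the normal equations G · a = b where
  G_{ij} = <φ_i, φ_j> and b_i = <f, φ_i>, with φ_0 = 1, φ_1 = x, φ_2 = x^2.
G =
  [2, 0, 2/3]
  [0, 2/3, 0]
  [2/3, 0, 2/5],
b = (-42/5, 2/3, -122/35).
Solving gives a_0 = -102/35, a_1 = 1, a_2 = -27/7, so
  g(x) = -27*x^2/7 + x - 102/35.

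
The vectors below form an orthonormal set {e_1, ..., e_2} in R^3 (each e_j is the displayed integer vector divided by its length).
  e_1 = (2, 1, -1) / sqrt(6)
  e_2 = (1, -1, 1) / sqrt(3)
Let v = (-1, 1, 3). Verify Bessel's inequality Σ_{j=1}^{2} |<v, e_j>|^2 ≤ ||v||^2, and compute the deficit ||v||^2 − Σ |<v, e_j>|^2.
Σ |<v, e_j>|^2 = 3; ||v||^2 = 11; deficit = 8

Write each e_j = u_j / sqrt(<u_j, u_j>) where u_j is the displayed integer vector. Then <v, e_j> = <v, u_j> / sqrt(<u_j, u_j>), so |<v, e_j>|^2 = <v, u_j>^2 / <u_j, u_j>.
Coefficients: <v, e_1> = -4/sqrt(6), <v, e_2> = 1/sqrt(3).
Square and sum: Σ |<v, e_j>|^2 = 3.
Compute ||v||^2 = v·v = 11.
Deficit = 11 − 3 = 8 ≥ 0, confirming Bessel's inequality. (The deficit equals ||v − Σ <v,e_j> e_j||^2, the squared distance from v to span{e_j}.)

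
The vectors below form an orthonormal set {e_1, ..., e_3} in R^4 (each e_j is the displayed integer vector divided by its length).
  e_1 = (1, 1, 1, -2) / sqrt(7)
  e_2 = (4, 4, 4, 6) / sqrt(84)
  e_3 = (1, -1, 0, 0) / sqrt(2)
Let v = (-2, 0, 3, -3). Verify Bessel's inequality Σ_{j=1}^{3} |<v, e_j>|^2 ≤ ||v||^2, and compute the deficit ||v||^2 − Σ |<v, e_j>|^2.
Σ |<v, e_j>|^2 = 34/3; ||v||^2 = 22; deficit = 32/3

Write each e_j = u_j / sqrt(<u_j, u_j>) where u_j is the displayed integer vector. Then <v, e_j> = <v, u_j> / sqrt(<u_j, u_j>), so |<v, e_j>|^2 = <v, u_j>^2 / <u_j, u_j>.
Coefficients: <v, e_1> = 7/sqrt(7), <v, e_2> = -14/sqrt(84), <v, e_3> = -2/sqrt(2).
Square and sum: Σ |<v, e_j>|^2 = 34/3.
Compute ||v||^2 = v·v = 22.
Deficit = 22 − 34/3 = 32/3 ≥ 0, confirming Bessel's inequality. (The deficit equals ||v − Σ <v,e_j> e_j||^2, the squared distance from v to span{e_j}.)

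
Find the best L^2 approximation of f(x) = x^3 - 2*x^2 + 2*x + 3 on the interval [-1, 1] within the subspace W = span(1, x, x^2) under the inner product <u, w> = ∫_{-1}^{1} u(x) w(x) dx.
g(x) = -2*x^2 + 13*x/5 + 3

The best approximation g ∈ W is the orthogonal projection of f onto W. Writing g = a_0 + a_1 x + a_2 x^2, the coefficients solve the normal equations G · a = b where
  G_{ij} = <φ_i, φ_j> and b_i = <f, φ_i>, with φ_0 = 1, φ_1 = x, φ_2 = x^2.
G =
  [2, 0, 2/3]
  [0, 2/3, 0]
  [2/3, 0, 2/5],
b = (14/3, 26/15, 6/5).
Solving gives a_0 = 3, a_1 = 13/5, a_2 = -2, so
  g(x) = -2*x^2 + 13*x/5 + 3.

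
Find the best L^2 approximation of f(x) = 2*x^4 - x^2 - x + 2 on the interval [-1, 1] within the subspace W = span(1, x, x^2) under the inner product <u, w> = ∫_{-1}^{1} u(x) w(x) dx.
g(x) = 5*x^2/7 - x + 64/35

The best approximation g ∈ W is the orthogonal projection of f onto W. Writing g = a_0 + a_1 x + a_2 x^2, the coefficients solve the normal equations G · a = b where
  G_{ij} = <φ_i, φ_j> and b_i = <f, φ_i>, with φ_0 = 1, φ_1 = x, φ_2 = x^2.
G =
  [2, 0, 2/3]
  [0, 2/3, 0]
  [2/3, 0, 2/5],
b = (62/15, -2/3, 158/105).
Solving gives a_0 = 64/35, a_1 = -1, a_2 = 5/7, so
  g(x) = 5*x^2/7 - x + 64/35.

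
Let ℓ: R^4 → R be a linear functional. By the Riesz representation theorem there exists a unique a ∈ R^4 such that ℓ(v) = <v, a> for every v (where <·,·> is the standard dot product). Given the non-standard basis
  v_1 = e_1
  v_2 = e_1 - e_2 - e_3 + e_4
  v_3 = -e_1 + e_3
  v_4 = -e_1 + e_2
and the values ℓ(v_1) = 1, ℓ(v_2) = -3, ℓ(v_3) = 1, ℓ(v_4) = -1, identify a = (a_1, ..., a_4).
a = (1, 0, 2, -2)

Write a = (a_1, ..., a_4) in the standard basis. For each basis vector v_i, ℓ(v_i) = <v_i, a> is a linear equation in the a_j's. Collect the n equations into a matrix system V a = ℓ, where row i of V is v_i (expressed in the standard basis). Since V is invertible (lower-triangular with 1s on the diagonal, up to permutation), solve by back-substitution:
  V =
[[1, 0, 0, 0],
 [1, -1, -1, 1],
 [-1, 0, 1, 0],
 [-1, 1, 0, 0]]
  V a = (1, -3, 1, -1)
Solving gives a = (1, 0, 2, -2).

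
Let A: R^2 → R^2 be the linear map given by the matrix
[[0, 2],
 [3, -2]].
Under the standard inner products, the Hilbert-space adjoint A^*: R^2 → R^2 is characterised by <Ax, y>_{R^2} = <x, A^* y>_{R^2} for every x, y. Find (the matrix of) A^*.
A^* = A^T =
[[0, 3],
 [2, -2]]

For real matrices with standard dot products, the defining identity <Ax, y> = <x, A^* y> gives (Ax)^T y = x^T (A^*) y, i.e. x^T A^T y = x^T (A^*) y. Since this holds for all x, y, we must have A^* = A^T. Therefore
A^* =
[[0, 3],
 [2, -2]].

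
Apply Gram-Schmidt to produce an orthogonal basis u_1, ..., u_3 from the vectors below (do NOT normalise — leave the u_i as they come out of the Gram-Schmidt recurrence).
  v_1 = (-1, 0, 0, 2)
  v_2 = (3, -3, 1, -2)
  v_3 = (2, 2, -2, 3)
Orthogonal basis:
  u_1 = (-1, 0, 0, 2)
  u_2 = (8/5, -3, 1, 4/5)
  u_3 = (34/11, 16/11, -20/11, 17/11)

Apply the Gram-Schmidt recurrence
  u_1 = v_1
  u_i = v_i − Σ_{j<i} ((v_i · u_j) / (u_j · u_j)) · u_j.

Step by step this gives:
  u_1 = (-1, 0, 0, 2)
  u_2 = (8/5, -3, 1, 4/5)
  u_3 = (34/11, 16/11, -20/11, 17/11)

Orthogonality check:
  u_2 · u_1 = 0 (should be 0)
  u_3 · u_1 = 0 (should be 0)
  u_3 · u_2 = 0 (should be 0)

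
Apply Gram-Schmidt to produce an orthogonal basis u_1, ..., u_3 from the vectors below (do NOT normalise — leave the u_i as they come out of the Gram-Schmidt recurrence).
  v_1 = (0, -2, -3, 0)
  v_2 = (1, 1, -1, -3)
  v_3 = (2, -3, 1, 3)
Orthogonal basis:
  u_1 = (0, -2, -3, 0)
  u_2 = (1, 15/13, -10/13, -3)
  u_3 = (456/155, -45/31, 30/31, 27/155)

Apply the Gram-Schmidt recurrence
  u_1 = v_1
  u_i = v_i − Σ_{j<i} ((v_i · u_j) / (u_j · u_j)) · u_j.

Step by step this gives:
  u_1 = (0, -2, -3, 0)
  u_2 = (1, 15/13, -10/13, -3)
  u_3 = (456/155, -45/31, 30/31, 27/155)

Orthogonality check:
  u_2 · u_1 = 0 (should be 0)
  u_3 · u_1 = 0 (should be 0)
  u_3 · u_2 = 0 (should be 0)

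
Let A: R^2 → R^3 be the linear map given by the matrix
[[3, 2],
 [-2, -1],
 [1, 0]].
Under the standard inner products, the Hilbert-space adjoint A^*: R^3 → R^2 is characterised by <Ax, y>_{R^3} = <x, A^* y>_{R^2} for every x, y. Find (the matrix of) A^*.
A^* = A^T =
[[3, -2, 1],
 [2, -1, 0]]

For real matrices with standard dot products, the defining identity <Ax, y> = <x, A^* y> gives (Ax)^T y = x^T (A^*) y, i.e. x^T A^T y = x^T (A^*) y. Since this holds for all x, y, we must have A^* = A^T. Therefore
A^* =
[[3, -2, 1],
 [2, -1, 0]].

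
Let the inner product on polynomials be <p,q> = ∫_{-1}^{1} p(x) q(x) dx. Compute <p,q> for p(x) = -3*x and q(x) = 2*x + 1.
<p,q> = -4

Expand the product: p(x)·q(x) = -6*x^2 - 3*x.
∫_{-1}^{1} of each monomial x^k gives [2/(k+1) if k even, 0 if k odd]. Integrating term-by-term (or equivalently evaluating the antiderivative F(x) = -2*x^3 - 3*x^2/2 at the endpoints):
  F(1) − F(−1) = -7/2 − (1/2) = -4.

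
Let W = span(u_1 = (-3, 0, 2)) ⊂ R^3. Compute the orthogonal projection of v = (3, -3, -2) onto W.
proj_W(v) = (3, 0, -2)

Set up U = [u_1 | ... | u_1] ∈ R^(3×1). The projector onto W = col(U) is P = U (U^T U)^(-1) U^T.
Compute U^T U =
  [13],
and U^T v = (-13).
Solve U^T U · c = U^T v for the coefficients: c = (-1). The projection is proj_W(v) = U c.
Check: (v - proj_W(v)) · u_1 = 0  (should be 0).
Result: proj_W(v) = (3, 0, -2).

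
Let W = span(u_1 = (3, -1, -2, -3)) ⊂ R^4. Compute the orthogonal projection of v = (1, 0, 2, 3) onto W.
proj_W(v) = (-30/23, 10/23, 20/23, 30/23)

Set up U = [u_1 | ... | u_1] ∈ R^(4×1). The projector onto W = col(U) is P = U (U^T U)^(-1) U^T.
Compute U^T U =
  [23],
and U^T v = (-10).
Solve U^T U · c = U^T v for the coefficients: c = (-10/23). The projection is proj_W(v) = U c.
Check: (v - proj_W(v)) · u_1 = 0  (should be 0).
Result: proj_W(v) = (-30/23, 10/23, 20/23, 30/23).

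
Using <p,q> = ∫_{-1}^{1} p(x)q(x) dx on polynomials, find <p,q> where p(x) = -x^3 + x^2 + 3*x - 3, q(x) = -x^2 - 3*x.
<p,q> = -16/5

Expand the product: p(x)·q(x) = x^5 + 2*x^4 - 6*x^3 - 6*x^2 + 9*x.
∫_{-1}^{1} of each monomial x^k gives [2/(k+1) if k even, 0 if k odd]. Integrating term-by-term (or equivalently evaluating the antiderivative F(x) = x^6/6 + 2*x^5/5 - 3*x^4/2 - 2*x^3 + 9*x^2/2 at the endpoints):
  F(1) − F(−1) = 47/30 − (143/30) = -16/5.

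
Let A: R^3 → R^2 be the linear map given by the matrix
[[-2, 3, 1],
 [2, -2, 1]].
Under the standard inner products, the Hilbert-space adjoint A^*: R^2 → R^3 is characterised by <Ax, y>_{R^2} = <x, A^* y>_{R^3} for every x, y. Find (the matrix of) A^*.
A^* = A^T =
[[-2, 2],
 [3, -2],
 [1, 1]]

For real matrices with standard dot products, the defining identity <Ax, y> = <x, A^* y> gives (Ax)^T y = x^T (A^*) y, i.e. x^T A^T y = x^T (A^*) y. Since this holds for all x, y, we must have A^* = A^T. Therefore
A^* =
[[-2, 2],
 [3, -2],
 [1, 1]].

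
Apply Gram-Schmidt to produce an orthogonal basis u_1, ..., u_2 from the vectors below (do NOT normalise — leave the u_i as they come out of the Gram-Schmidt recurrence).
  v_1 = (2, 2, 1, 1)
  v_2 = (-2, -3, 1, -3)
Orthogonal basis:
  u_1 = (2, 2, 1, 1)
  u_2 = (2/5, -3/5, 11/5, -9/5)

Apply the Gram-Schmidt recurrence
  u_1 = v_1
  u_i = v_i − Σ_{j<i} ((v_i · u_j) / (u_j · u_j)) · u_j.

Step by step this gives:
  u_1 = (2, 2, 1, 1)
  u_2 = (2/5, -3/5, 11/5, -9/5)

Orthogonality check:
  u_2 · u_1 = 0 (should be 0)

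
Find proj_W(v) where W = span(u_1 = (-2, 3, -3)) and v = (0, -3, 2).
proj_W(v) = (15/11, -45/22, 45/22)

Set up U = [u_1 | ... | u_1] ∈ R^(3×1). The projector onto W = col(U) is P = U (U^T U)^(-1) U^T.
Compute U^T U =
  [22],
and U^T v = (-15).
Solve U^T U · c = U^T v for the coefficients: c = (-15/22). The projection is proj_W(v) = U c.
Check: (v - proj_W(v)) · u_1 = 0  (should be 0).
Result: proj_W(v) = (15/11, -45/22, 45/22).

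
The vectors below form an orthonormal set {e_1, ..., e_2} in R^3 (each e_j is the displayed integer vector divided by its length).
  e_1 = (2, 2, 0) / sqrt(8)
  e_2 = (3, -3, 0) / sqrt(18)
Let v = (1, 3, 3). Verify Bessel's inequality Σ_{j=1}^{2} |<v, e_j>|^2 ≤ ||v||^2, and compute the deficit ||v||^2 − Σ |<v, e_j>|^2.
Σ |<v, e_j>|^2 = 10; ||v||^2 = 19; deficit = 9

Write each e_j = u_j / sqrt(<u_j, u_j>) where u_j is the displayed integer vector. Then <v, e_j> = <v, u_j> / sqrt(<u_j, u_j>), so |<v, e_j>|^2 = <v, u_j>^2 / <u_j, u_j>.
Coefficients: <v, e_1> = 8/sqrt(8), <v, e_2> = -6/sqrt(18).
Square and sum: Σ |<v, e_j>|^2 = 10.
Compute ||v||^2 = v·v = 19.
Deficit = 19 − 10 = 9 ≥ 0, confirming Bessel's inequality. (The deficit equals ||v − Σ <v,e_j> e_j||^2, the squared distance from v to span{e_j}.)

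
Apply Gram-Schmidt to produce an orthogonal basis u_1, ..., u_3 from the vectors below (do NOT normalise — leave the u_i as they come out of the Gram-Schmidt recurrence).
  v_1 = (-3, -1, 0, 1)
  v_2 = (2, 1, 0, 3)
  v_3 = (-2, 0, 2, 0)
Orthogonal basis:
  u_1 = (-3, -1, 0, 1)
  u_2 = (10/11, 7/11, 0, 37/11)
  u_3 = (-16/69, 44/69, 2, -4/69)

Apply the Gram-Schmidt recurrence
  u_1 = v_1
  u_i = v_i − Σ_{j<i} ((v_i · u_j) / (u_j · u_j)) · u_j.

Step by step this gives:
  u_1 = (-3, -1, 0, 1)
  u_2 = (10/11, 7/11, 0, 37/11)
  u_3 = (-16/69, 44/69, 2, -4/69)

Orthogonality check:
  u_2 · u_1 = 0 (should be 0)
  u_3 · u_1 = 0 (should be 0)
  u_3 · u_2 = 0 (should be 0)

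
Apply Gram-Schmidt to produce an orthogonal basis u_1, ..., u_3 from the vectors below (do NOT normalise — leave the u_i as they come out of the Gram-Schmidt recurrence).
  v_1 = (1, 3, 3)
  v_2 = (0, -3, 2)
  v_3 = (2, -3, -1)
Orthogonal basis:
  u_1 = (1, 3, 3)
  u_2 = (3/19, -48/19, 47/19)
  u_3 = (585/238, -39/119, -117/238)

Apply the Gram-Schmidt recurrence
  u_1 = v_1
  u_i = v_i − Σ_{j<i} ((v_i · u_j) / (u_j · u_j)) · u_j.

Step by step this gives:
  u_1 = (1, 3, 3)
  u_2 = (3/19, -48/19, 47/19)
  u_3 = (585/238, -39/119, -117/238)

Orthogonality check:
  u_2 · u_1 = 0 (should be 0)
  u_3 · u_1 = 0 (should be 0)
  u_3 · u_2 = 0 (should be 0)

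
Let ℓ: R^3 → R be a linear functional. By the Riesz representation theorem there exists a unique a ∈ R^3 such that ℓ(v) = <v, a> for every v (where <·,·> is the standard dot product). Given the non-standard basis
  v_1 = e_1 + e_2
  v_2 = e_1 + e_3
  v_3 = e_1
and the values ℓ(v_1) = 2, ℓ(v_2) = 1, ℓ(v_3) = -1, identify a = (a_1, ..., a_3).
a = (-1, 3, 2)

Write a = (a_1, ..., a_3) in the standard basis. For each basis vector v_i, ℓ(v_i) = <v_i, a> is a linear equation in the a_j's. Collect the n equations into a matrix system V a = ℓ, where row i of V is v_i (expressed in the standard basis). Since V is invertible (lower-triangular with 1s on the diagonal, up to permutation), solve by back-substitution:
  V =
[[1, 1, 0],
 [1, 0, 1],
 [1, 0, 0]]
  V a = (2, 1, -1)
Solving gives a = (-1, 3, 2).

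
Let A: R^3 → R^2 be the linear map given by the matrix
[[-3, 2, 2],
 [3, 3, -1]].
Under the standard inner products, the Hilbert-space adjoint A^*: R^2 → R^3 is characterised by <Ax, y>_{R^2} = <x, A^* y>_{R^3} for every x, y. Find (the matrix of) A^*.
A^* = A^T =
[[-3, 3],
 [2, 3],
 [2, -1]]

For real matrices with standard dot products, the defining identity <Ax, y> = <x, A^* y> gives (Ax)^T y = x^T (A^*) y, i.e. x^T A^T y = x^T (A^*) y. Since this holds for all x, y, we must have A^* = A^T. Therefore
A^* =
[[-3, 3],
 [2, 3],
 [2, -1]].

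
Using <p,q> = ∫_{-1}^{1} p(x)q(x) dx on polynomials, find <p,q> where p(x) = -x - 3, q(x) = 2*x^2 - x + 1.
<p,q> = -28/3

Expand the product: p(x)·q(x) = -2*x^3 - 5*x^2 + 2*x - 3.
∫_{-1}^{1} of each monomial x^k gives [2/(k+1) if k even, 0 if k odd]. Integrating term-by-term (or equivalently evaluating the antiderivative F(x) = -x^4/2 - 5*x^3/3 + x^2 - 3*x at the endpoints):
  F(1) − F(−1) = -25/6 − (31/6) = -28/3.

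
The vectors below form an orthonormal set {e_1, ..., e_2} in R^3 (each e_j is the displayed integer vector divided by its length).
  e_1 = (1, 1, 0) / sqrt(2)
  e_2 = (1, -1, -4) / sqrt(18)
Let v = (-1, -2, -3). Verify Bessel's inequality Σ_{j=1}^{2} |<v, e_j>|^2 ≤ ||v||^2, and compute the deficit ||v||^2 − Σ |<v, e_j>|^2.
Σ |<v, e_j>|^2 = 125/9; ||v||^2 = 14; deficit = 1/9

Write each e_j = u_j / sqrt(<u_j, u_j>) where u_j is the displayed integer vector. Then <v, e_j> = <v, u_j> / sqrt(<u_j, u_j>), so |<v, e_j>|^2 = <v, u_j>^2 / <u_j, u_j>.
Coefficients: <v, e_1> = -3/sqrt(2), <v, e_2> = 13/sqrt(18).
Square and sum: Σ |<v, e_j>|^2 = 125/9.
Compute ||v||^2 = v·v = 14.
Deficit = 14 − 125/9 = 1/9 ≥ 0, confirming Bessel's inequality. (The deficit equals ||v − Σ <v,e_j> e_j||^2, the squared distance from v to span{e_j}.)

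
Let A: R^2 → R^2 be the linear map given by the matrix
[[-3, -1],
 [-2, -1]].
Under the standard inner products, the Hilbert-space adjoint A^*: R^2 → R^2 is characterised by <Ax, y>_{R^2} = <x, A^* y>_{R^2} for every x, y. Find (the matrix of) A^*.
A^* = A^T =
[[-3, -2],
 [-1, -1]]

For real matrices with standard dot products, the defining identity <Ax, y> = <x, A^* y> gives (Ax)^T y = x^T (A^*) y, i.e. x^T A^T y = x^T (A^*) y. Since this holds for all x, y, we must have A^* = A^T. Therefore
A^* =
[[-3, -2],
 [-1, -1]].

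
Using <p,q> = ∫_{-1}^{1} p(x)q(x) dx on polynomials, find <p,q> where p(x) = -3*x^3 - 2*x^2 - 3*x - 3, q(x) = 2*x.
<p,q> = -32/5

Expand the product: p(x)·q(x) = -6*x^4 - 4*x^3 - 6*x^2 - 6*x.
∫_{-1}^{1} of each monomial x^k gives [2/(k+1) if k even, 0 if k odd]. Integrating term-by-term (or equivalently evaluating the antiderivative F(x) = -6*x^5/5 - x^4 - 2*x^3 - 3*x^2 at the endpoints):
  F(1) − F(−1) = -36/5 − (-4/5) = -32/5.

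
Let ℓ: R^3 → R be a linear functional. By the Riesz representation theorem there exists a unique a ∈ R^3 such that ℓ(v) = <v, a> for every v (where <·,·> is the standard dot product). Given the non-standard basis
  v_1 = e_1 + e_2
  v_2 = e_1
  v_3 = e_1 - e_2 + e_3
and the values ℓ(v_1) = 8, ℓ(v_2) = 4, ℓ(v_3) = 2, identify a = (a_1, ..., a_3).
a = (4, 4, 2)

Write a = (a_1, ..., a_3) in the standard basis. For each basis vector v_i, ℓ(v_i) = <v_i, a> is a linear equation in the a_j's. Collect the n equations into a matrix system V a = ℓ, where row i of V is v_i (expressed in the standard basis). Since V is invertible (lower-triangular with 1s on the diagonal, up to permutation), solve by back-substitution:
  V =
[[1, 1, 0],
 [1, 0, 0],
 [1, -1, 1]]
  V a = (8, 4, 2)
Solving gives a = (4, 4, 2).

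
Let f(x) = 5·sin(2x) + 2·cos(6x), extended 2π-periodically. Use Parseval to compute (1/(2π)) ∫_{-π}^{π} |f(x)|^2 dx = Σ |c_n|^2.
Σ |c_n|^2 = 29/2

Expand |f|^2 and use orthogonality of {sin(nx), cos(mx)} on [-π, π]:
  ∫_{-π}^{π} sin(nx)^2 dx = π, ∫ cos(mx)^2 dx = π, and cross terms integrate to 0.
So ∫_{-π}^{π} f(x)^2 dx = 5^2 · π + 2^2 · π = (25 + 4)π.
Divide by 2π: (25 + 4)/2 = 29/2.
By Parseval, this equals Σ |c_n|^2.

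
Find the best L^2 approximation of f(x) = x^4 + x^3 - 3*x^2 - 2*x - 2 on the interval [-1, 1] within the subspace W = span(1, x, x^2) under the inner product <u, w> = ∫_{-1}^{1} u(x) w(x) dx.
g(x) = -15*x^2/7 - 7*x/5 - 73/35

The best approximation g ∈ W is the orthogonal projection of f onto W. Writing g = a_0 + a_1 x + a_2 x^2, the coefficients solve the normal equations G · a = b where
  G_{ij} = <φ_i, φ_j> and b_i = <f, φ_i>, with φ_0 = 1, φ_1 = x, φ_2 = x^2.
G =
  [2, 0, 2/3]
  [0, 2/3, 0]
  [2/3, 0, 2/5],
b = (-28/5, -14/15, -236/105).
Solving gives a_0 = -73/35, a_1 = -7/5, a_2 = -15/7, so
  g(x) = -15*x^2/7 - 7*x/5 - 73/35.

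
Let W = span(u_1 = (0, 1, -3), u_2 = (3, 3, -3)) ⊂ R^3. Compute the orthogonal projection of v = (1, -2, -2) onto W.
proj_W(v) = (-3/7, 1/7, -9/7)

Set up U = [u_1 | ... | u_2] ∈ R^(3×2). The projector onto W = col(U) is P = U (U^T U)^(-1) U^T.
Compute U^T U =
  [10, 12]
  [12, 27],
and U^T v = (4, 3).
Solve U^T U · c = U^T v for the coefficients: c = (4/7, -1/7). The projection is proj_W(v) = U c.
Check: (v - proj_W(v)) · u_1 = 0  (should be 0).
Check: (v - proj_W(v)) · u_2 = 0  (should be 0).
Result: proj_W(v) = (-3/7, 1/7, -9/7).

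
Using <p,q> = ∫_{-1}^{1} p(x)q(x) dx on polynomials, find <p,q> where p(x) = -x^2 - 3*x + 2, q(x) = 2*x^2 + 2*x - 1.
<p,q> = -82/15

Expand the product: p(x)·q(x) = -2*x^4 - 8*x^3 - x^2 + 7*x - 2.
∫_{-1}^{1} of each monomial x^k gives [2/(k+1) if k even, 0 if k odd]. Integrating term-by-term (or equivalently evaluating the antiderivative F(x) = -2*x^5/5 - 2*x^4 - x^3/3 + 7*x^2/2 - 2*x at the endpoints):
  F(1) − F(−1) = -37/30 − (127/30) = -82/15.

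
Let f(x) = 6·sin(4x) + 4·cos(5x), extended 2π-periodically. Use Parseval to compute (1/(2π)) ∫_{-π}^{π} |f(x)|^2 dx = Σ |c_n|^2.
Σ |c_n|^2 = 26

Expand |f|^2 and use orthogonality of {sin(nx), cos(mx)} on [-π, π]:
  ∫_{-π}^{π} sin(nx)^2 dx = π, ∫ cos(mx)^2 dx = π, and cross terms integrate to 0.
So ∫_{-π}^{π} f(x)^2 dx = 6^2 · π + 4^2 · π = (36 + 16)π.
Divide by 2π: (36 + 16)/2 = 26.
By Parseval, this equals Σ |c_n|^2.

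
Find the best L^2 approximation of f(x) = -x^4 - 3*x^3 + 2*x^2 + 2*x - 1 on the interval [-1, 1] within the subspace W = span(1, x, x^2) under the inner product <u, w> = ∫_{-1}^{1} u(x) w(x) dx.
g(x) = 8*x^2/7 + x/5 - 32/35

The best approximation g ∈ W is the orthogonal projection of f onto W. Writing g = a_0 + a_1 x + a_2 x^2, the coefficients solve the normal equations G · a = b where
  G_{ij} = <φ_i, φ_j> and b_i = <f, φ_i>, with φ_0 = 1, φ_1 = x, φ_2 = x^2.
G =
  [2, 0, 2/3]
  [0, 2/3, 0]
  [2/3, 0, 2/5],
b = (-16/15, 2/15, -16/105).
Solving gives a_0 = -32/35, a_1 = 1/5, a_2 = 8/7, so
  g(x) = 8*x^2/7 + x/5 - 32/35.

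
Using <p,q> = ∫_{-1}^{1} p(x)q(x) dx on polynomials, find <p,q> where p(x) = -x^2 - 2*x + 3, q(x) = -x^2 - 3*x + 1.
<p,q> = 116/15

Expand the product: p(x)·q(x) = x^4 + 5*x^3 + 2*x^2 - 11*x + 3.
∫_{-1}^{1} of each monomial x^k gives [2/(k+1) if k even, 0 if k odd]. Integrating term-by-term (or equivalently evaluating the antiderivative F(x) = x^5/5 + 5*x^4/4 + 2*x^3/3 - 11*x^2/2 + 3*x at the endpoints):
  F(1) − F(−1) = -23/60 − (-487/60) = 116/15.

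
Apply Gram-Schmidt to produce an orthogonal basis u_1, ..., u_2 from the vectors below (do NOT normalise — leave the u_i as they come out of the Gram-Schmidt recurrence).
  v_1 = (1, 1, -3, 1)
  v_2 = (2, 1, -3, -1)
Orthogonal basis:
  u_1 = (1, 1, -3, 1)
  u_2 = (13/12, 1/12, -1/4, -23/12)

Apply the Gram-Schmidt recurrence
  u_1 = v_1
  u_i = v_i − Σ_{j<i} ((v_i · u_j) / (u_j · u_j)) · u_j.

Step by step this gives:
  u_1 = (1, 1, -3, 1)
  u_2 = (13/12, 1/12, -1/4, -23/12)

Orthogonality check:
  u_2 · u_1 = 0 (should be 0)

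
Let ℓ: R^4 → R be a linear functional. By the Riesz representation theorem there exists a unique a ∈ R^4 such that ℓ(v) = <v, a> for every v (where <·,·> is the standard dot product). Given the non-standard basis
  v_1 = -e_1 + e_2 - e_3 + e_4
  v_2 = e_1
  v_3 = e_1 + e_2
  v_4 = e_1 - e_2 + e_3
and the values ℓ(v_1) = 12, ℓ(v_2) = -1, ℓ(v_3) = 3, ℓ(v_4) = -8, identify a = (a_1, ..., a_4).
a = (-1, 4, -3, 4)

Write a = (a_1, ..., a_4) in the standard basis. For each basis vector v_i, ℓ(v_i) = <v_i, a> is a linear equation in the a_j's. Collect the n equations into a matrix system V a = ℓ, where row i of V is v_i (expressed in the standard basis). Since V is invertible (lower-triangular with 1s on the diagonal, up to permutation), solve by back-substitution:
  V =
[[-1, 1, -1, 1],
 [1, 0, 0, 0],
 [1, 1, 0, 0],
 [1, -1, 1, 0]]
  V a = (12, -1, 3, -8)
Solving gives a = (-1, 4, -3, 4).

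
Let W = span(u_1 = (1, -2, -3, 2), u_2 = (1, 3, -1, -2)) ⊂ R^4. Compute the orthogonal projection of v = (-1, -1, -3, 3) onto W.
proj_W(v) = (28/39, -27/13, -94/39, 76/39)

Set up U = [u_1 | ... | u_2] ∈ R^(4×2). The projector onto W = col(U) is P = U (U^T U)^(-1) U^T.
Compute U^T U =
  [18, -6]
  [-6, 15],
and U^T v = (16, -7).
Solve U^T U · c = U^T v for the coefficients: c = (11/13, -5/39). The projection is proj_W(v) = U c.
Check: (v - proj_W(v)) · u_1 = 0  (should be 0).
Check: (v - proj_W(v)) · u_2 = 0  (should be 0).
Result: proj_W(v) = (28/39, -27/13, -94/39, 76/39).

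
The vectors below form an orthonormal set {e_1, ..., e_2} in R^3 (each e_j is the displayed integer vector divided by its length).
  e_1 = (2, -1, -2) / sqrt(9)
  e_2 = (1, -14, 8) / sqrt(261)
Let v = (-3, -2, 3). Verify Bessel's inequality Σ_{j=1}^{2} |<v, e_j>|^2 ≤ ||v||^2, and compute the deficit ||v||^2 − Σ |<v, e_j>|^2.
Σ |<v, e_j>|^2 = 589/29; ||v||^2 = 22; deficit = 49/29

Write each e_j = u_j / sqrt(<u_j, u_j>) where u_j is the displayed integer vector. Then <v, e_j> = <v, u_j> / sqrt(<u_j, u_j>), so |<v, e_j>|^2 = <v, u_j>^2 / <u_j, u_j>.
Coefficients: <v, e_1> = -10/sqrt(9), <v, e_2> = 49/sqrt(261).
Square and sum: Σ |<v, e_j>|^2 = 589/29.
Compute ||v||^2 = v·v = 22.
Deficit = 22 − 589/29 = 49/29 ≥ 0, confirming Bessel's inequality. (The deficit equals ||v − Σ <v,e_j> e_j||^2, the squared distance from v to span{e_j}.)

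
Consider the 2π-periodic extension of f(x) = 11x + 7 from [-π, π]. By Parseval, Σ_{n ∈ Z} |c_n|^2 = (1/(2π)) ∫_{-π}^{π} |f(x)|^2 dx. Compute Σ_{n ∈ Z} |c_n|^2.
Σ |c_n|^2 = 121π^2/3 + 49

Expand and integrate term by term over [-π, π]:
  ∫ (11x)^2 dx = 121·(2π^3/3); ∫ 2·11·(7)·x dx = 0 (odd integrand); ∫ 7^2 dx = 49·2π.
So (1/(2π)) ∫_{-π}^{π} (11x + 7)^2 dx = 121π^2/3 + 49 = 121π^2/3 + 49.
Parseval ⇒ Σ |c_n|^2 = 121π^2/3 + 49.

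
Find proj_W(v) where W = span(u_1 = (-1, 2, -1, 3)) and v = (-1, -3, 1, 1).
proj_W(v) = (1/5, -2/5, 1/5, -3/5)

Set up U = [u_1 | ... | u_1] ∈ R^(4×1). The projector onto W = col(U) is P = U (U^T U)^(-1) U^T.
Compute U^T U =
  [15],
and U^T v = (-3).
Solve U^T U · c = U^T v for the coefficients: c = (-1/5). The projection is proj_W(v) = U c.
Check: (v - proj_W(v)) · u_1 = 0  (should be 0).
Result: proj_W(v) = (1/5, -2/5, 1/5, -3/5).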